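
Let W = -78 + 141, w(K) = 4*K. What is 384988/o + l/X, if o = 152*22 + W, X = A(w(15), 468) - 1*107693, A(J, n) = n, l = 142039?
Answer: 40796411427/365315575 ≈ 111.67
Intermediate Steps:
W = 63
X = -107225 (X = 468 - 1*107693 = 468 - 107693 = -107225)
o = 3407 (o = 152*22 + 63 = 3344 + 63 = 3407)
384988/o + l/X = 384988/3407 + 142039/(-107225) = 384988*(1/3407) + 142039*(-1/107225) = 384988/3407 - 142039/107225 = 40796411427/365315575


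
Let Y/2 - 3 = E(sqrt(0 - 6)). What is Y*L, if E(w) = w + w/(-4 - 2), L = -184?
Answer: -1104 - 920*I*sqrt(6)/3 ≈ -1104.0 - 751.18*I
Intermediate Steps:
E(w) = 5*w/6 (E(w) = w + w/(-6) = w + w*(-1/6) = w - w/6 = 5*w/6)
Y = 6 + 5*I*sqrt(6)/3 (Y = 6 + 2*(5*sqrt(0 - 6)/6) = 6 + 2*(5*sqrt(-6)/6) = 6 + 2*(5*(I*sqrt(6))/6) = 6 + 2*(5*I*sqrt(6)/6) = 6 + 5*I*sqrt(6)/3 ≈ 6.0 + 4.0825*I)
Y*L = (6 + 5*I*sqrt(6)/3)*(-184) = -1104 - 920*I*sqrt(6)/3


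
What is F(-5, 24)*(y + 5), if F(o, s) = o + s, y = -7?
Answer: -38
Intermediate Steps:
F(-5, 24)*(y + 5) = (-5 + 24)*(-7 + 5) = 19*(-2) = -38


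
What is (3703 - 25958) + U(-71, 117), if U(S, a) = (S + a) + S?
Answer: -22280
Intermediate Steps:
U(S, a) = a + 2*S
(3703 - 25958) + U(-71, 117) = (3703 - 25958) + (117 + 2*(-71)) = -22255 + (117 - 142) = -22255 - 25 = -22280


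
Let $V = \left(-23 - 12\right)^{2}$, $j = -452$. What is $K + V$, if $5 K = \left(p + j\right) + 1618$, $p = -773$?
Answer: $\frac{6518}{5} \approx 1303.6$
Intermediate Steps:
$V = 1225$ ($V = \left(-35\right)^{2} = 1225$)
$K = \frac{393}{5}$ ($K = \frac{\left(-773 - 452\right) + 1618}{5} = \frac{-1225 + 1618}{5} = \frac{1}{5} \cdot 393 = \frac{393}{5} \approx 78.6$)
$K + V = \frac{393}{5} + 1225 = \frac{6518}{5}$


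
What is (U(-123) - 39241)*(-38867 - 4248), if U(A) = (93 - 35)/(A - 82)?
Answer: 69367404449/41 ≈ 1.6919e+9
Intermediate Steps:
U(A) = 58/(-82 + A)
(U(-123) - 39241)*(-38867 - 4248) = (58/(-82 - 123) - 39241)*(-38867 - 4248) = (58/(-205) - 39241)*(-43115) = (58*(-1/205) - 39241)*(-43115) = (-58/205 - 39241)*(-43115) = -8044463/205*(-43115) = 69367404449/41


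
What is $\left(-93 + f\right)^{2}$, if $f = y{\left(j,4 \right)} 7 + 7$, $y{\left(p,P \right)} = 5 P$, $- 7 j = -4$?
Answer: $2916$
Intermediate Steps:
$j = \frac{4}{7}$ ($j = \left(- \frac{1}{7}\right) \left(-4\right) = \frac{4}{7} \approx 0.57143$)
$f = 147$ ($f = 5 \cdot 4 \cdot 7 + 7 = 20 \cdot 7 + 7 = 140 + 7 = 147$)
$\left(-93 + f\right)^{2} = \left(-93 + 147\right)^{2} = 54^{2} = 2916$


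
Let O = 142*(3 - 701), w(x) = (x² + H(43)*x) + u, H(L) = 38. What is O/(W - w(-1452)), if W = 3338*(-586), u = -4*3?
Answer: 24779/1002296 ≈ 0.024722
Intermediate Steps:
u = -12
W = -1956068
w(x) = -12 + x² + 38*x (w(x) = (x² + 38*x) - 12 = -12 + x² + 38*x)
O = -99116 (O = 142*(-698) = -99116)
O/(W - w(-1452)) = -99116/(-1956068 - (-12 + (-1452)² + 38*(-1452))) = -99116/(-1956068 - (-12 + 2108304 - 55176)) = -99116/(-1956068 - 1*2053116) = -99116/(-1956068 - 2053116) = -99116/(-4009184) = -99116*(-1/4009184) = 24779/1002296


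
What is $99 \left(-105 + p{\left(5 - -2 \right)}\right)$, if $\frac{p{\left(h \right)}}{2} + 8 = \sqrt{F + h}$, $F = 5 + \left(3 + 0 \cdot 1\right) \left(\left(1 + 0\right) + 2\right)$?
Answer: $-11979 + 198 \sqrt{21} \approx -11072.0$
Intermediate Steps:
$F = 14$ ($F = 5 + \left(3 + 0\right) \left(1 + 2\right) = 5 + 3 \cdot 3 = 5 + 9 = 14$)
$p{\left(h \right)} = -16 + 2 \sqrt{14 + h}$
$99 \left(-105 + p{\left(5 - -2 \right)}\right) = 99 \left(-105 - \left(16 - 2 \sqrt{14 + \left(5 - -2\right)}\right)\right) = 99 \left(-105 - \left(16 - 2 \sqrt{14 + \left(5 + 2\right)}\right)\right) = 99 \left(-105 - \left(16 - 2 \sqrt{14 + 7}\right)\right) = 99 \left(-105 - \left(16 - 2 \sqrt{21}\right)\right) = 99 \left(-121 + 2 \sqrt{21}\right) = -11979 + 198 \sqrt{21}$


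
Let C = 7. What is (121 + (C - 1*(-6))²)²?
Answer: 84100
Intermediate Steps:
(121 + (C - 1*(-6))²)² = (121 + (7 - 1*(-6))²)² = (121 + (7 + 6)²)² = (121 + 13²)² = (121 + 169)² = 290² = 84100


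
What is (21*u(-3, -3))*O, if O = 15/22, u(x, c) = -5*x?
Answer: 4725/22 ≈ 214.77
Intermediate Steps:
O = 15/22 (O = 15*(1/22) = 15/22 ≈ 0.68182)
(21*u(-3, -3))*O = (21*(-5*(-3)))*(15/22) = (21*15)*(15/22) = 315*(15/22) = 4725/22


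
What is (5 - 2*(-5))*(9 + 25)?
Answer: 510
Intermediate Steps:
(5 - 2*(-5))*(9 + 25) = (5 + 10)*34 = 15*34 = 510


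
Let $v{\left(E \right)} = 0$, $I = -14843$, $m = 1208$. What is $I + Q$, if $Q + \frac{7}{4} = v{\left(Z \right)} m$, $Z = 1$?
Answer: $- \frac{59379}{4} \approx -14845.0$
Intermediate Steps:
$Q = - \frac{7}{4}$ ($Q = - \frac{7}{4} + 0 \cdot 1208 = - \frac{7}{4} + 0 = - \frac{7}{4} \approx -1.75$)
$I + Q = -14843 - \frac{7}{4} = - \frac{59379}{4}$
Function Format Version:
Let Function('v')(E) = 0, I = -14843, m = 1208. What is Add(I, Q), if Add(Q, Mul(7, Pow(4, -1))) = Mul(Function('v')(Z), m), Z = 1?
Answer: Rational(-59379, 4) ≈ -14845.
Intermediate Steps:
Q = Rational(-7, 4) (Q = Add(Rational(-7, 4), Mul(0, 1208)) = Add(Rational(-7, 4), 0) = Rational(-7, 4) ≈ -1.7500)
Add(I, Q) = Add(-14843, Rational(-7, 4)) = Rational(-59379, 4)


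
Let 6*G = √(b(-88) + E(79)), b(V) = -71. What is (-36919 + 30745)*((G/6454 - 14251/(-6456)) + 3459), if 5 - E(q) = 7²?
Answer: -22993576095/1076 - 147*I*√115/922 ≈ -2.137e+7 - 1.7098*I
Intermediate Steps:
E(q) = -44 (E(q) = 5 - 1*7² = 5 - 1*49 = 5 - 49 = -44)
G = I*√115/6 (G = √(-71 - 44)/6 = √(-115)/6 = (I*√115)/6 = I*√115/6 ≈ 1.7873*I)
(-36919 + 30745)*((G/6454 - 14251/(-6456)) + 3459) = (-36919 + 30745)*(((I*√115/6)/6454 - 14251/(-6456)) + 3459) = -6174*(((I*√115/6)*(1/6454) - 14251*(-1/6456)) + 3459) = -6174*((I*√115/38724 + 14251/6456) + 3459) = -6174*((14251/6456 + I*√115/38724) + 3459) = -6174*(22345555/6456 + I*√115/38724) = -22993576095/1076 - 147*I*√115/922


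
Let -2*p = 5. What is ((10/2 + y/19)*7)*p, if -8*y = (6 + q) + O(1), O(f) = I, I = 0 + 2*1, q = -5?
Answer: -26495/304 ≈ -87.155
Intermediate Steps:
I = 2 (I = 0 + 2 = 2)
O(f) = 2
p = -5/2 (p = -½*5 = -5/2 ≈ -2.5000)
y = -3/8 (y = -((6 - 5) + 2)/8 = -(1 + 2)/8 = -⅛*3 = -3/8 ≈ -0.37500)
((10/2 + y/19)*7)*p = ((10/2 - 3/8/19)*7)*(-5/2) = ((10*(½) - 3/8*1/19)*7)*(-5/2) = ((5 - 3/152)*7)*(-5/2) = ((757/152)*7)*(-5/2) = (5299/152)*(-5/2) = -26495/304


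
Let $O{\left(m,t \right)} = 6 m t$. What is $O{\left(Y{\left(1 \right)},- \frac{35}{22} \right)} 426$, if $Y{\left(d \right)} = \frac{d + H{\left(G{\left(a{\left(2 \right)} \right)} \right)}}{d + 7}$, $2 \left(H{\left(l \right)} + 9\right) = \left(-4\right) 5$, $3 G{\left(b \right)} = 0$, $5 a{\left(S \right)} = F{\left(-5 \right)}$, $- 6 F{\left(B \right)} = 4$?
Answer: $\frac{201285}{22} \approx 9149.3$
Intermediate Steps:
$F{\left(B \right)} = - \frac{2}{3}$ ($F{\left(B \right)} = \left(- \frac{1}{6}\right) 4 = - \frac{2}{3}$)
$a{\left(S \right)} = - \frac{2}{15}$ ($a{\left(S \right)} = \frac{1}{5} \left(- \frac{2}{3}\right) = - \frac{2}{15}$)
$G{\left(b \right)} = 0$ ($G{\left(b \right)} = \frac{1}{3} \cdot 0 = 0$)
$H{\left(l \right)} = -19$ ($H{\left(l \right)} = -9 + \frac{\left(-4\right) 5}{2} = -9 + \frac{1}{2} \left(-20\right) = -9 - 10 = -19$)
$Y{\left(d \right)} = \frac{-19 + d}{7 + d}$ ($Y{\left(d \right)} = \frac{d - 19}{d + 7} = \frac{-19 + d}{7 + d}$)
$O{\left(m,t \right)} = 6 m t$
$O{\left(Y{\left(1 \right)},- \frac{35}{22} \right)} 426 = 6 \frac{-19 + 1}{7 + 1} \left(- \frac{35}{22}\right) 426 = 6 \cdot \frac{1}{8} \left(-18\right) \left(\left(-35\right) \frac{1}{22}\right) 426 = 6 \cdot \frac{1}{8} \left(-18\right) \left(- \frac{35}{22}\right) 426 = 6 \left(- \frac{9}{4}\right) \left(- \frac{35}{22}\right) 426 = \frac{945}{44} \cdot 426 = \frac{201285}{22}$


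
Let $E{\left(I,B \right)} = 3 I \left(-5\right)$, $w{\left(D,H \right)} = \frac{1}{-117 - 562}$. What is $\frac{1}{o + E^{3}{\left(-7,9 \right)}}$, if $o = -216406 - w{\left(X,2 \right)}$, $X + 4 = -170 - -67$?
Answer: $\frac{679}{639087702} \approx 1.0625 \cdot 10^{-6}$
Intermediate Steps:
$X = -107$ ($X = -4 - 103 = -107$)
$w{\left(D,H \right)} = - \frac{1}{679}$ ($w{\left(D,H \right)} = \frac{1}{-679} = - \frac{1}{679}$)
$E{\left(I,B \right)} = - 15 I$
$o = - \frac{146939673}{679}$ ($o = -216406 - - \frac{1}{679} = -216406 + \frac{1}{679} = - \frac{146939673}{679} \approx -2.1641 \cdot 10^{5}$)
$\frac{1}{o + E^{3}{\left(-7,9 \right)}} = \frac{1}{- \frac{146939673}{679} + \left(\left(-15\right) \left(-7\right)\right)^{3}} = \frac{1}{- \frac{146939673}{679} + 105^{3}} = \frac{1}{- \frac{146939673}{679} + 1157625} = \frac{1}{\frac{639087702}{679}} = \frac{679}{639087702}$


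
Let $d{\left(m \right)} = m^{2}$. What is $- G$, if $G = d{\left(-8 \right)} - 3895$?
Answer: $3831$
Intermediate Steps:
$G = -3831$ ($G = \left(-8\right)^{2} - 3895 = 64 - 3895 = -3831$)
$- G = \left(-1\right) \left(-3831\right) = 3831$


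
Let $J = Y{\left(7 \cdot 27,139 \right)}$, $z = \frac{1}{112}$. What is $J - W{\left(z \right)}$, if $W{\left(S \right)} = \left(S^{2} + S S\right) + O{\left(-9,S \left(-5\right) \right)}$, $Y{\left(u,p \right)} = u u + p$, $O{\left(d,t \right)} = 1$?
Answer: $\frac{224907647}{6272} \approx 35859.0$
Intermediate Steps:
$z = \frac{1}{112} \approx 0.0089286$
$Y{\left(u,p \right)} = p + u^{2}$ ($Y{\left(u,p \right)} = u^{2} + p = p + u^{2}$)
$W{\left(S \right)} = 1 + 2 S^{2}$ ($W{\left(S \right)} = \left(S^{2} + S S\right) + 1 = \left(S^{2} + S^{2}\right) + 1 = 2 S^{2} + 1 = 1 + 2 S^{2}$)
$J = 35860$ ($J = 139 + \left(7 \cdot 27\right)^{2} = 139 + 189^{2} = 139 + 35721 = 35860$)
$J - W{\left(z \right)} = 35860 - \left(1 + \frac{2}{12544}\right) = 35860 - \left(1 + 2 \cdot \frac{1}{12544}\right) = 35860 - \left(1 + \frac{1}{6272}\right) = 35860 - \frac{6273}{6272} = \frac{224907647}{6272}$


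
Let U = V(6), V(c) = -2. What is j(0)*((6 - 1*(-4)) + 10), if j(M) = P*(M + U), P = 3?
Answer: -120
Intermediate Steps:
U = -2
j(M) = -6 + 3*M (j(M) = 3*(M - 2) = 3*(-2 + M) = -6 + 3*M)
j(0)*((6 - 1*(-4)) + 10) = (-6 + 3*0)*((6 - 1*(-4)) + 10) = (-6 + 0)*((6 + 4) + 10) = -6*(10 + 10) = -6*20 = -120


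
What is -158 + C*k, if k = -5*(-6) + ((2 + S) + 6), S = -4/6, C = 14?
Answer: 1094/3 ≈ 364.67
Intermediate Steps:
S = -⅔ (S = -4*⅙ = -⅔ ≈ -0.66667)
k = 112/3 (k = -5*(-6) + ((2 - ⅔) + 6) = 30 + (4/3 + 6) = 30 + 22/3 = 112/3 ≈ 37.333)
-158 + C*k = -158 + 14*(112/3) = -158 + 1568/3 = 1094/3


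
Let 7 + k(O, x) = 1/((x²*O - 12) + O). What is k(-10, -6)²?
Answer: 7155625/145924 ≈ 49.037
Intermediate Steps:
k(O, x) = -7 + 1/(-12 + O + O*x²) (k(O, x) = -7 + 1/((x²*O - 12) + O) = -7 + 1/((O*x² - 12) + O) = -7 + 1/((-12 + O*x²) + O) = -7 + 1/(-12 + O + O*x²))
k(-10, -6)² = ((85 - 7*(-10) - 7*(-10)*(-6)²)/(-12 - 10 - 10*(-6)²))² = ((85 + 70 - 7*(-10)*36)/(-12 - 10 - 10*36))² = ((85 + 70 + 2520)/(-12 - 10 - 360))² = (2675/(-382))² = (-1/382*2675)² = (-2675/382)² = 7155625/145924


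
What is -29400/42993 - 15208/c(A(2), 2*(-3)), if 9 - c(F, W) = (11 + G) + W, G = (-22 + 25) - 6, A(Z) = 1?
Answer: -218014448/100317 ≈ -2173.3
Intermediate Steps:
G = -3 (G = 3 - 6 = -3)
c(F, W) = 1 - W (c(F, W) = 9 - ((11 - 3) + W) = 9 - (8 + W) = 9 + (-8 - W) = 1 - W)
-29400/42993 - 15208/c(A(2), 2*(-3)) = -29400/42993 - 15208/(1 - 2*(-3)) = -29400*1/42993 - 15208/(1 - 1*(-6)) = -9800/14331 - 15208/(1 + 6) = -9800/14331 - 15208/7 = -218014448/100317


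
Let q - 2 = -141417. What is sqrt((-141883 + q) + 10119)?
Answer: I*sqrt(273179) ≈ 522.67*I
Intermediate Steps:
q = -141415 (q = 2 - 141417 = -141415)
sqrt((-141883 + q) + 10119) = sqrt((-141883 - 141415) + 10119) = sqrt(-283298 + 10119) = sqrt(-273179) = I*sqrt(273179)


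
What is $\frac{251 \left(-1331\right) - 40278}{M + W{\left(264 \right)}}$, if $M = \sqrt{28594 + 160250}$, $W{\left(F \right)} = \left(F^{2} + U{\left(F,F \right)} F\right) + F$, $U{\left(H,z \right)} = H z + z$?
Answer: $- \frac{578365937050}{28642446014263} + \frac{374359 \sqrt{47211}}{171854676085578} \approx -0.020192$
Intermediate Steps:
$U{\left(H,z \right)} = z + H z$
$W{\left(F \right)} = F + F^{2} + F^{2} \left(1 + F\right)$ ($W{\left(F \right)} = \left(F^{2} + F \left(1 + F\right) F\right) + F = \left(F^{2} + F^{2} \left(1 + F\right)\right) + F = F + F^{2} + F^{2} \left(1 + F\right)$)
$M = 2 \sqrt{47211}$ ($M = \sqrt{188844} = 2 \sqrt{47211} \approx 434.56$)
$\frac{251 \left(-1331\right) - 40278}{M + W{\left(264 \right)}} = \frac{251 \left(-1331\right) - 40278}{2 \sqrt{47211} + 264 \left(1 + 264 + 264 \left(1 + 264\right)\right)} = \frac{-334081 - 40278}{2 \sqrt{47211} + 264 \left(1 + 264 + 264 \cdot 265\right)} = - \frac{374359}{2 \sqrt{47211} + 264 \left(1 + 264 + 69960\right)} = - \frac{374359}{2 \sqrt{47211} + 264 \cdot 70225} = - \frac{374359}{2 \sqrt{47211} + 18539400} = - \frac{374359}{18539400 + 2 \sqrt{47211}}$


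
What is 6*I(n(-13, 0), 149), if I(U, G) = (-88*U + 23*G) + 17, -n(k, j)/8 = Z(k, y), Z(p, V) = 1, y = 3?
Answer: 24888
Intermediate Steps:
n(k, j) = -8 (n(k, j) = -8*1 = -8)
I(U, G) = 17 - 88*U + 23*G
6*I(n(-13, 0), 149) = 6*(17 - 88*(-8) + 23*149) = 6*(17 + 704 + 3427) = 6*4148 = 24888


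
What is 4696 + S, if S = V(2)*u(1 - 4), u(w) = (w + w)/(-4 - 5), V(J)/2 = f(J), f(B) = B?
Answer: 14096/3 ≈ 4698.7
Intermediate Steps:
V(J) = 2*J
u(w) = -2*w/9 (u(w) = (2*w)/(-9) = (2*w)*(-⅑) = -2*w/9)
S = 8/3 (S = (2*2)*(-2*(1 - 4)/9) = 4*(-2/9*(-3)) = 4*(⅔) = 8/3 ≈ 2.6667)
4696 + S = 4696 + 8/3 = 14096/3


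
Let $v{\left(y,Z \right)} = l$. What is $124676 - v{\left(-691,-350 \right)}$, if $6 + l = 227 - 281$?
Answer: $124736$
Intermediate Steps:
$l = -60$ ($l = -6 + \left(227 - 281\right) = -6 - 54 = -60$)
$v{\left(y,Z \right)} = -60$
$124676 - v{\left(-691,-350 \right)} = 124676 - -60 = 124676 + 60 = 124736$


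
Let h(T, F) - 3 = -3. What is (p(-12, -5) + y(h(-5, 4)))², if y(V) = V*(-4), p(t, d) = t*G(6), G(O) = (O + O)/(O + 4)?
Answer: 5184/25 ≈ 207.36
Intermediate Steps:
G(O) = 2*O/(4 + O) (G(O) = (2*O)/(4 + O) = 2*O/(4 + O))
h(T, F) = 0 (h(T, F) = 3 - 3 = 0)
p(t, d) = 6*t/5 (p(t, d) = t*(2*6/(4 + 6)) = t*(2*6/10) = t*(2*6*(⅒)) = t*(6/5) = 6*t/5)
y(V) = -4*V
(p(-12, -5) + y(h(-5, 4)))² = ((6/5)*(-12) - 4*0)² = (-72/5 + 0)² = (-72/5)² = 5184/25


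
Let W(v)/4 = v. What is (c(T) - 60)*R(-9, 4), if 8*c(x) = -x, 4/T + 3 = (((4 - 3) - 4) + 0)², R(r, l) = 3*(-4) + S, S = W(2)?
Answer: 721/3 ≈ 240.33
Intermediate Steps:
W(v) = 4*v
S = 8 (S = 4*2 = 8)
R(r, l) = -4 (R(r, l) = 3*(-4) + 8 = -12 + 8 = -4)
T = ⅔ (T = 4/(-3 + (((4 - 3) - 4) + 0)²) = 4/(-3 + ((1 - 4) + 0)²) = 4/(-3 + (-3 + 0)²) = 4/(-3 + (-3)²) = 4/(-3 + 9) = 4/6 = 4*(⅙) = ⅔ ≈ 0.66667)
c(x) = -x/8 (c(x) = (-x)/8 = -x/8)
(c(T) - 60)*R(-9, 4) = (-⅛*⅔ - 60)*(-4) = (-1/12 - 60)*(-4) = -721/12*(-4) = 721/3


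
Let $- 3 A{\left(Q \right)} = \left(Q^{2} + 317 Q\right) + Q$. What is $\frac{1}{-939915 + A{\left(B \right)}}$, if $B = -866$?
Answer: $- \frac{3}{3294313} \approx -9.1066 \cdot 10^{-7}$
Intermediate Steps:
$A{\left(Q \right)} = - 106 Q - \frac{Q^{2}}{3}$ ($A{\left(Q \right)} = - \frac{\left(Q^{2} + 317 Q\right) + Q}{3} = - \frac{Q^{2} + 318 Q}{3} = - 106 Q - \frac{Q^{2}}{3}$)
$\frac{1}{-939915 + A{\left(B \right)}} = \frac{1}{-939915 - - \frac{866 \left(318 - 866\right)}{3}} = \frac{1}{-939915 - \left(- \frac{866}{3}\right) \left(-548\right)} = \frac{1}{-939915 - \frac{474568}{3}} = \frac{1}{- \frac{3294313}{3}} = - \frac{3}{3294313}$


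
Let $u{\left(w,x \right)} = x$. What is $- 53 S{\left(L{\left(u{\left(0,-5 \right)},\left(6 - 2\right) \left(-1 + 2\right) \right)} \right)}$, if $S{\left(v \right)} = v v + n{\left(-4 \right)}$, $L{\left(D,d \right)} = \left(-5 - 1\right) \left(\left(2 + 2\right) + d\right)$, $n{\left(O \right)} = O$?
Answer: $-121900$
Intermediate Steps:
$L{\left(D,d \right)} = -24 - 6 d$ ($L{\left(D,d \right)} = - 6 \left(4 + d\right) = -24 - 6 d$)
$S{\left(v \right)} = -4 + v^{2}$ ($S{\left(v \right)} = v v - 4 = v^{2} - 4 = -4 + v^{2}$)
$- 53 S{\left(L{\left(u{\left(0,-5 \right)},\left(6 - 2\right) \left(-1 + 2\right) \right)} \right)} = - 53 \left(-4 + \left(-24 - 6 \left(6 - 2\right) \left(-1 + 2\right)\right)^{2}\right) = - 53 \left(-4 + \left(-24 - 6 \cdot 4 \cdot 1\right)^{2}\right) = - 53 \left(-4 + \left(-24 - 24\right)^{2}\right) = - 53 \left(-4 + \left(-48\right)^{2}\right) = - 53 \left(-4 + 2304\right) = \left(-53\right) 2300 = -121900$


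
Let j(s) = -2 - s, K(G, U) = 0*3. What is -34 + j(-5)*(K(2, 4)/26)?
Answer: -34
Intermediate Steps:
K(G, U) = 0
-34 + j(-5)*(K(2, 4)/26) = -34 + (-2 - 1*(-5))*(0/26) = -34 + (-2 + 5)*(0*(1/26)) = -34 + 3*0 = -34 + 0 = -34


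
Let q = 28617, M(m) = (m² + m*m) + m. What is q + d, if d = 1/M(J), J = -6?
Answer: 1888723/66 ≈ 28617.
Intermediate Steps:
M(m) = m + 2*m² (M(m) = (m² + m²) + m = 2*m² + m = m + 2*m²)
d = 1/66 (d = 1/(-6*(1 + 2*(-6))) = 1/(-6*(1 - 12)) = 1/(-6*(-11)) = 1/66 ≈ 0.015152)
q + d = 28617 + 1/66 = 1888723/66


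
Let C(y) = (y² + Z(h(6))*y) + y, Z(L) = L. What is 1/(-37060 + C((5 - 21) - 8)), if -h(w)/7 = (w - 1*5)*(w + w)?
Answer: -1/34492 ≈ -2.8992e-5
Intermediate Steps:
h(w) = -14*w*(-5 + w) (h(w) = -7*(w - 1*5)*(w + w) = -7*(w - 5)*2*w = -7*(-5 + w)*2*w = -14*w*(-5 + w))
C(y) = y² - 83*y (C(y) = (y² + (14*6*(5 - 1*6))*y) + y = (y² + (14*6*(5 - 6))*y) + y = (y² + (14*6*(-1))*y) + y = (y² - 84*y) + y = y² - 83*y)
1/(-37060 + C((5 - 21) - 8)) = 1/(-37060 + ((5 - 21) - 8)*(-83 + ((5 - 21) - 8))) = 1/(-37060 + (-16 - 8)*(-83 + (-16 - 8))) = 1/(-37060 - 24*(-83 - 24)) = 1/(-37060 - 24*(-107)) = 1/(-37060 + 2568) = 1/(-34492) = -1/34492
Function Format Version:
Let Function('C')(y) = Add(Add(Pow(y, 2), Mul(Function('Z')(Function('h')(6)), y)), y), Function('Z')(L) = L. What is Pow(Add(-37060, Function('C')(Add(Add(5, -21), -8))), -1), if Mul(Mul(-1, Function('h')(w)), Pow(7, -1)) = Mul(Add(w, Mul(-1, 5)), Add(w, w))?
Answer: Rational(-1, 34492) ≈ -2.8992e-5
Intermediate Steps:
Function('h')(w) = Mul(-14, w, Add(-5, w)) (Function('h')(w) = Mul(-7, Mul(Add(w, Mul(-1, 5)), Add(w, w))) = Mul(-7, Mul(Add(w, -5), Mul(2, w))) = Mul(-7, Mul(Add(-5, w), Mul(2, w))) = Mul(-7, Mul(2, w, Add(-5, w))) = Mul(-14, w, Add(-5, w)))
Function('C')(y) = Add(Pow(y, 2), Mul(-83, y)) (Function('C')(y) = Add(Add(Pow(y, 2), Mul(Mul(14, 6, Add(5, Mul(-1, 6))), y)), y) = Add(Add(Pow(y, 2), Mul(Mul(14, 6, Add(5, -6)), y)), y) = Add(Add(Pow(y, 2), Mul(Mul(14, 6, -1), y)), y) = Add(Add(Pow(y, 2), Mul(-84, y)), y) = Add(Pow(y, 2), Mul(-83, y)))
Pow(Add(-37060, Function('C')(Add(Add(5, -21), -8))), -1) = Pow(Add(-37060, Mul(Add(Add(5, -21), -8), Add(-83, Add(Add(5, -21), -8)))), -1) = Pow(Add(-37060, Mul(Add(-16, -8), Add(-83, Add(-16, -8)))), -1) = Pow(Add(-37060, Mul(-24, Add(-83, -24))), -1) = Pow(Add(-37060, Mul(-24, -107)), -1) = Pow(Add(-37060, 2568), -1) = Pow(-34492, -1) = Rational(-1, 34492)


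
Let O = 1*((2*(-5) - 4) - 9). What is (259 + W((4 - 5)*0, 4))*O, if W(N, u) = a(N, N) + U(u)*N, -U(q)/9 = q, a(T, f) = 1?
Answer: -5980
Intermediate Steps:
U(q) = -9*q
W(N, u) = 1 - 9*N*u (W(N, u) = 1 + (-9*u)*N = 1 - 9*N*u)
O = -23 (O = 1*((-10 - 4) - 9) = 1*(-14 - 9) = 1*(-23) = -23)
(259 + W((4 - 5)*0, 4))*O = (259 + (1 - 9*(4 - 5)*0*4))*(-23) = (259 + (1 - 9*(-1*0)*4))*(-23) = (259 + (1 - 9*0*4))*(-23) = (259 + (1 + 0))*(-23) = (259 + 1)*(-23) = 260*(-23) = -5980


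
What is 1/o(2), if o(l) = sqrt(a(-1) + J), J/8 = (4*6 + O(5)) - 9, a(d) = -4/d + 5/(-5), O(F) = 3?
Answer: sqrt(3)/21 ≈ 0.082479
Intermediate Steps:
a(d) = -1 - 4/d (a(d) = -4/d + 5*(-1/5) = -4/d - 1 = -1 - 4/d)
J = 144 (J = 8*((4*6 + 3) - 9) = 8*((24 + 3) - 9) = 8*(27 - 9) = 8*18 = 144)
o(l) = 7*sqrt(3) (o(l) = sqrt((-4 - 1*(-1))/(-1) + 144) = sqrt(-(-4 + 1) + 144) = sqrt(-1*(-3) + 144) = sqrt(3 + 144) = sqrt(147) = 7*sqrt(3))
1/o(2) = 1/(7*sqrt(3)) = sqrt(3)/21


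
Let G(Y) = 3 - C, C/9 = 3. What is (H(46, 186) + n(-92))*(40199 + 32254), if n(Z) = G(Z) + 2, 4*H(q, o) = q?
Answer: -1521513/2 ≈ -7.6076e+5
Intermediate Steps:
C = 27 (C = 9*3 = 27)
H(q, o) = q/4
G(Y) = -24 (G(Y) = 3 - 1*27 = 3 - 27 = -24)
n(Z) = -22 (n(Z) = -24 + 2 = -22)
(H(46, 186) + n(-92))*(40199 + 32254) = ((¼)*46 - 22)*(40199 + 32254) = (23/2 - 22)*72453 = -21/2*72453 = -1521513/2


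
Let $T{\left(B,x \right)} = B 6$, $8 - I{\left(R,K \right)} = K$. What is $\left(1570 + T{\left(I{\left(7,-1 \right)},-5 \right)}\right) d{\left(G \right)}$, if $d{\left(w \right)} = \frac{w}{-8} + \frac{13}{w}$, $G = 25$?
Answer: $- \frac{105763}{25} \approx -4230.5$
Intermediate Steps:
$I{\left(R,K \right)} = 8 - K$
$d{\left(w \right)} = \frac{13}{w} - \frac{w}{8}$ ($d{\left(w \right)} = w \left(- \frac{1}{8}\right) + \frac{13}{w} = - \frac{w}{8} + \frac{13}{w} = \frac{13}{w} - \frac{w}{8}$)
$T{\left(B,x \right)} = 6 B$
$\left(1570 + T{\left(I{\left(7,-1 \right)},-5 \right)}\right) d{\left(G \right)} = \left(1570 + 6 \left(8 - -1\right)\right) \left(\frac{13}{25} - \frac{25}{8}\right) = \left(1570 + 6 \left(8 + 1\right)\right) \left(13 \cdot \frac{1}{25} - \frac{25}{8}\right) = \left(1570 + 6 \cdot 9\right) \left(\frac{13}{25} - \frac{25}{8}\right) = \left(1570 + 54\right) \left(- \frac{521}{200}\right) = 1624 \left(- \frac{521}{200}\right) = - \frac{105763}{25}$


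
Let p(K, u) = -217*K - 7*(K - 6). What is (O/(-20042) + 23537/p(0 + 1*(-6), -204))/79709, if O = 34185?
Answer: 9644276/50322125007 ≈ 0.00019165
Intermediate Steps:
p(K, u) = 42 - 224*K (p(K, u) = -217*K - 7*(-6 + K) = -217*K + (42 - 7*K) = 42 - 224*K)
(O/(-20042) + 23537/p(0 + 1*(-6), -204))/79709 = (34185/(-20042) + 23537/(42 - 224*(0 + 1*(-6))))/79709 = (34185*(-1/20042) + 23537/(42 - 224*(0 - 6)))*(1/79709) = (-34185/20042 + 23537/(42 - 224*(-6)))*(1/79709) = (-34185/20042 + 23537/(42 + 1344))*(1/79709) = (-34185/20042 + 23537/1386)*(1/79709) = (9644276/631323)*(1/79709) = 9644276/50322125007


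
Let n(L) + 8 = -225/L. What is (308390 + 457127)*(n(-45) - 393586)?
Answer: -301299070513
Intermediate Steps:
n(L) = -8 - 225/L
(308390 + 457127)*(n(-45) - 393586) = (308390 + 457127)*((-8 - 225/(-45)) - 393586) = 765517*((-8 - 225*(-1/45)) - 393586) = 765517*((-8 + 5) - 393586) = 765517*(-3 - 393586) = 765517*(-393589) = -301299070513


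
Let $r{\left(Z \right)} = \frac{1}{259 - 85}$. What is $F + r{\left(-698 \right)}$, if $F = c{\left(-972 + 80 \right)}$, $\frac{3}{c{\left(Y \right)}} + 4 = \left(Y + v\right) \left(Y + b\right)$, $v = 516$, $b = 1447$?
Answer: $\frac{3589}{626052} \approx 0.0057328$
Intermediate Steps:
$r{\left(Z \right)} = \frac{1}{174}$
$c{\left(Y \right)} = \frac{3}{-4 + \left(516 + Y\right) \left(1447 + Y\right)}$ ($c{\left(Y \right)} = \frac{3}{-4 + \left(Y + 516\right) \left(Y + 1447\right)} = \frac{3}{-4 + \left(516 + Y\right) \left(1447 + Y\right)}$)
$F = - \frac{3}{208684}$ ($F = \frac{3}{746648 + \left(-972 + 80\right)^{2} + 1963 \left(-972 + 80\right)} = \frac{3}{746648 + \left(-892\right)^{2} + 1963 \left(-892\right)} = \frac{3}{746648 + 795664 - 1750996} = \frac{3}{-208684} = 3 \left(- \frac{1}{208684}\right) = - \frac{3}{208684} \approx -1.4376 \cdot 10^{-5}$)
$F + r{\left(-698 \right)} = - \frac{3}{208684} + \frac{1}{174} = \frac{3589}{626052}$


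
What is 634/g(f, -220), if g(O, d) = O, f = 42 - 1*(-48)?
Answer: 317/45 ≈ 7.0444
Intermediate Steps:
f = 90 (f = 42 + 48 = 90)
634/g(f, -220) = 634/90 = 634*(1/90) = 317/45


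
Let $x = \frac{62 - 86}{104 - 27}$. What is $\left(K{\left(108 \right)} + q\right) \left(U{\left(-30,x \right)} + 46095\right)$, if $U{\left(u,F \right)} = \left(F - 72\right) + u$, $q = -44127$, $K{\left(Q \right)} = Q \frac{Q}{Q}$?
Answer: $- \frac{155890515303}{77} \approx -2.0246 \cdot 10^{9}$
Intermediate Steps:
$K{\left(Q \right)} = Q$ ($K{\left(Q \right)} = Q 1 = Q$)
$x = - \frac{24}{77} \approx -0.31169$
$U{\left(u,F \right)} = -72 + F + u$ ($U{\left(u,F \right)} = \left(-72 + F\right) + u = -72 + F + u$)
$\left(K{\left(108 \right)} + q\right) \left(U{\left(-30,x \right)} + 46095\right) = \left(108 - 44127\right) \left(\left(-72 - \frac{24}{77} - 30\right) + 46095\right) = - 44019 \left(- \frac{7878}{77} + 46095\right) = \left(-44019\right) \frac{3541437}{77} = - \frac{155890515303}{77}$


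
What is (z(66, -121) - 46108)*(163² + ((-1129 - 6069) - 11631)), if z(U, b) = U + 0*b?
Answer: -356365080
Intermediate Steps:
z(U, b) = U (z(U, b) = U + 0 = U)
(z(66, -121) - 46108)*(163² + ((-1129 - 6069) - 11631)) = (66 - 46108)*(163² + ((-1129 - 6069) - 11631)) = -46042*(26569 + (-7198 - 11631)) = -46042*(26569 - 18829) = -46042*7740 = -356365080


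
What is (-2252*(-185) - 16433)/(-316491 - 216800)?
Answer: -400187/533291 ≈ -0.75041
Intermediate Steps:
(-2252*(-185) - 16433)/(-316491 - 216800) = (416620 - 16433)/(-533291) = 400187*(-1/533291) = -400187/533291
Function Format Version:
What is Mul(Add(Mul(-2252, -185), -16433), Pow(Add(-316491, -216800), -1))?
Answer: Rational(-400187, 533291) ≈ -0.75041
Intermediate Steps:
Mul(Add(Mul(-2252, -185), -16433), Pow(Add(-316491, -216800), -1)) = Mul(Add(416620, -16433), Pow(-533291, -1)) = Mul(400187, Rational(-1, 533291)) = Rational(-400187, 533291)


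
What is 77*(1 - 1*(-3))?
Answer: 308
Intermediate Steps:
77*(1 - 1*(-3)) = 77*(1 + 3) = 77*4 = 308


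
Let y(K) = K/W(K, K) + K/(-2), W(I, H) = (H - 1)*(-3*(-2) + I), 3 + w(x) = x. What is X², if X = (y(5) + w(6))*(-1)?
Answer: 729/1936 ≈ 0.37655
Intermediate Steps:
w(x) = -3 + x
W(I, H) = (-1 + H)*(6 + I)
y(K) = -K/2 + K/(-6 + K² + 5*K) (y(K) = K/(-6 - K + 6*K + K*K) + K/(-2) = K/(-6 - K + 6*K + K²) + K*(-½) = K/(-6 + K² + 5*K) - K/2 = -K/2 + K/(-6 + K² + 5*K))
X = -27/44 (X = ((½)*5*(8 - 1*5² - 5*5)/(-6 + 5² + 5*5) + (-3 + 6))*(-1) = ((½)*5*(8 - 1*25 - 25)/(-6 + 25 + 25) + 3)*(-1) = ((½)*5*(8 - 25 - 25)/44 + 3)*(-1) = ((½)*5*(1/44)*(-42) + 3)*(-1) = (-105/44 + 3)*(-1) = (27/44)*(-1) = -27/44 ≈ -0.61364)
X² = (-27/44)² = 729/1936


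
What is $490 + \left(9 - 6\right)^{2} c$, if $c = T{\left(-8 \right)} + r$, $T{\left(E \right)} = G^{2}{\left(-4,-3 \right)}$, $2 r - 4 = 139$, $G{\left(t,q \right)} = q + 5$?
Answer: $\frac{2339}{2} \approx 1169.5$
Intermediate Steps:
$G{\left(t,q \right)} = 5 + q$
$r = \frac{143}{2}$ ($r = 2 + \frac{1}{2} \cdot 139 = 2 + \frac{139}{2} = \frac{143}{2} \approx 71.5$)
$T{\left(E \right)} = 4$ ($T{\left(E \right)} = \left(5 - 3\right)^{2} = 2^{2} = 4$)
$c = \frac{151}{2}$ ($c = 4 + \frac{143}{2} = \frac{151}{2} \approx 75.5$)
$490 + \left(9 - 6\right)^{2} c = 490 + \left(9 - 6\right)^{2} \cdot \frac{151}{2} = 490 + 3^{2} \cdot \frac{151}{2} = 490 + 9 \cdot \frac{151}{2} = 490 + \frac{1359}{2} = \frac{2339}{2}$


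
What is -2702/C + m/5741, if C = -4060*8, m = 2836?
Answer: 7687533/13319120 ≈ 0.57718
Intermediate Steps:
C = -32480
-2702/C + m/5741 = -2702/(-32480) + 2836/5741 = -2702*(-1/32480) + 2836*(1/5741) = 193/2320 + 2836/5741 = 7687533/13319120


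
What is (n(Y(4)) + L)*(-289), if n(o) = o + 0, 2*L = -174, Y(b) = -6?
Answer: 26877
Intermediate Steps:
L = -87 (L = (½)*(-174) = -87)
n(o) = o
(n(Y(4)) + L)*(-289) = (-6 - 87)*(-289) = -93*(-289) = 26877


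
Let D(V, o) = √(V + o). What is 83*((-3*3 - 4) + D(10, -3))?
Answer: -1079 + 83*√7 ≈ -859.40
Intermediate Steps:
83*((-3*3 - 4) + D(10, -3)) = 83*((-3*3 - 4) + √(10 - 3)) = 83*((-9 - 4) + √7) = 83*(-13 + √7) = -1079 + 83*√7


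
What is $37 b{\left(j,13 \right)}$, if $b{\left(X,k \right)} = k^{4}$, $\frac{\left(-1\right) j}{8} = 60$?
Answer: $1056757$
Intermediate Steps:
$j = -480$ ($j = \left(-8\right) 60 = -480$)
$37 b{\left(j,13 \right)} = 37 \cdot 13^{4} = 37 \cdot 28561 = 1056757$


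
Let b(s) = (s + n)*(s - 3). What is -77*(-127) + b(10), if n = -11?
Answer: 9772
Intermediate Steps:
b(s) = (-11 + s)*(-3 + s) (b(s) = (s - 11)*(s - 3) = (-11 + s)*(-3 + s))
-77*(-127) + b(10) = -77*(-127) + (33 + 10² - 14*10) = 9779 + (33 + 100 - 140) = 9779 - 7 = 9772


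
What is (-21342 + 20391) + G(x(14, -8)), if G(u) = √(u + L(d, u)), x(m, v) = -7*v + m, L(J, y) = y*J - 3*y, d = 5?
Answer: -951 + √210 ≈ -936.51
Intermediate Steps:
L(J, y) = -3*y + J*y (L(J, y) = J*y - 3*y = -3*y + J*y)
x(m, v) = m - 7*v
G(u) = √3*√u (G(u) = √(u + u*(-3 + 5)) = √(u + u*2) = √(u + 2*u) = √(3*u) = √3*√u)
(-21342 + 20391) + G(x(14, -8)) = (-21342 + 20391) + √3*√(14 - 7*(-8)) = -951 + √3*√(14 + 56) = -951 + √3*√70 = -951 + √210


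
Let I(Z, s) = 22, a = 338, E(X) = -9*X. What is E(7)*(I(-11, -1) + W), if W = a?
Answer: -22680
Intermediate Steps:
W = 338
E(7)*(I(-11, -1) + W) = (-9*7)*(22 + 338) = -63*360 = -22680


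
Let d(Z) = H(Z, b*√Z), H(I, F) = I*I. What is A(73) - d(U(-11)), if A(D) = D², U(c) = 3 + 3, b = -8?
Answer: 5293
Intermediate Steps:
H(I, F) = I²
U(c) = 6
d(Z) = Z²
A(73) - d(U(-11)) = 73² - 1*6² = 5329 - 1*36 = 5329 - 36 = 5293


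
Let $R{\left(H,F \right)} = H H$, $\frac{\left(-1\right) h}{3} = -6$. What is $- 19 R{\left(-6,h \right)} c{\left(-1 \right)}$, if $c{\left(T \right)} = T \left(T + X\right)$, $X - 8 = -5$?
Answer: $1368$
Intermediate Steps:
$h = 18$ ($h = \left(-3\right) \left(-6\right) = 18$)
$X = 3$ ($X = 8 - 5 = 3$)
$R{\left(H,F \right)} = H^{2}$
$c{\left(T \right)} = T \left(3 + T\right)$ ($c{\left(T \right)} = T \left(T + 3\right) = T \left(3 + T\right)$)
$- 19 R{\left(-6,h \right)} c{\left(-1 \right)} = - 19 \left(-6\right)^{2} \left(- (3 - 1)\right) = \left(-19\right) 36 \left(\left(-1\right) 2\right) = \left(-684\right) \left(-2\right) = 1368$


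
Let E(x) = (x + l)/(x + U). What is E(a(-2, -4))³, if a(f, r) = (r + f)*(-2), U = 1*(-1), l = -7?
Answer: 125/1331 ≈ 0.093914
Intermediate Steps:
U = -1
a(f, r) = -2*f - 2*r (a(f, r) = (f + r)*(-2) = -2*f - 2*r)
E(x) = (-7 + x)/(-1 + x) (E(x) = (x - 7)/(x - 1) = (-7 + x)/(-1 + x))
E(a(-2, -4))³ = ((-7 + (-2*(-2) - 2*(-4)))/(-1 + (-2*(-2) - 2*(-4))))³ = ((-7 + (4 + 8))/(-1 + (4 + 8)))³ = ((-7 + 12)/(-1 + 12))³ = (5/11)³ = 125/1331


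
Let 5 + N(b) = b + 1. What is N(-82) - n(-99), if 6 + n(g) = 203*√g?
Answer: -80 - 609*I*√11 ≈ -80.0 - 2019.8*I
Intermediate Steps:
n(g) = -6 + 203*√g
N(b) = -4 + b (N(b) = -5 + (b + 1) = -5 + (1 + b) = -4 + b)
N(-82) - n(-99) = (-4 - 82) - (-6 + 203*√(-99)) = -86 - (-6 + 203*(3*I*√11)) = -86 - (-6 + 609*I*√11) = -86 + (6 - 609*I*√11) = -80 - 609*I*√11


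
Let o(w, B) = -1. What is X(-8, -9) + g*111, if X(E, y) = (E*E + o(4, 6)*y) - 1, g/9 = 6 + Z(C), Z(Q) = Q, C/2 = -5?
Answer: -3924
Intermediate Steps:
C = -10 (C = 2*(-5) = -10)
g = -36 (g = 9*(6 - 10) = 9*(-4) = -36)
X(E, y) = -1 + E**2 - y (X(E, y) = (E*E - y) - 1 = (E**2 - y) - 1 = -1 + E**2 - y)
X(-8, -9) + g*111 = (-1 + (-8)**2 - 1*(-9)) - 36*111 = (-1 + 64 + 9) - 3996 = 72 - 3996 = -3924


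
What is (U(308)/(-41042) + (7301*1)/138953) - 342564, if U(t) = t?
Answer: -976805535366273/2851454513 ≈ -3.4256e+5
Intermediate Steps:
(U(308)/(-41042) + (7301*1)/138953) - 342564 = (308/(-41042) + (7301*1)/138953) - 342564 = (308*(-1/41042) + 7301*(1/138953)) - 342564 = (-154/20521 + 7301/138953) - 342564 = 128425059/2851454513 - 342564 = -976805535366273/2851454513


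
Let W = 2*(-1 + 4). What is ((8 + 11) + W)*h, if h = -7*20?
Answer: -3500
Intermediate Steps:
h = -140
W = 6 (W = 2*3 = 6)
((8 + 11) + W)*h = ((8 + 11) + 6)*(-140) = (19 + 6)*(-140) = 25*(-140) = -3500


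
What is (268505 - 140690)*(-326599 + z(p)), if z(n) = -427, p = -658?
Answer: -41798828190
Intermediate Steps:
(268505 - 140690)*(-326599 + z(p)) = (268505 - 140690)*(-326599 - 427) = 127815*(-327026) = -41798828190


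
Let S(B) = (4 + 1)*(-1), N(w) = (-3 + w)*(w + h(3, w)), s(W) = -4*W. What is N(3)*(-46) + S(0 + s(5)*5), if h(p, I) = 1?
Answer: -5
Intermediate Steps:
N(w) = (1 + w)*(-3 + w) (N(w) = (-3 + w)*(w + 1) = (-3 + w)*(1 + w) = (1 + w)*(-3 + w))
S(B) = -5 (S(B) = 5*(-1) = -5)
N(3)*(-46) + S(0 + s(5)*5) = (-3 + 3² - 2*3)*(-46) - 5 = (-3 + 9 - 6)*(-46) - 5 = 0*(-46) - 5 = 0 - 5 = -5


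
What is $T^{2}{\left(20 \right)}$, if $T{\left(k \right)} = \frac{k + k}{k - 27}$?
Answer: $\frac{1600}{49} \approx 32.653$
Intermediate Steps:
$T{\left(k \right)} = \frac{2 k}{-27 + k}$
$T^{2}{\left(20 \right)} = \left(2 \cdot 20 \frac{1}{-27 + 20}\right)^{2} = \left(2 \cdot 20 \frac{1}{-7}\right)^{2} = \left(2 \cdot 20 \left(- \frac{1}{7}\right)\right)^{2} = \left(- \frac{40}{7}\right)^{2} = \frac{1600}{49}$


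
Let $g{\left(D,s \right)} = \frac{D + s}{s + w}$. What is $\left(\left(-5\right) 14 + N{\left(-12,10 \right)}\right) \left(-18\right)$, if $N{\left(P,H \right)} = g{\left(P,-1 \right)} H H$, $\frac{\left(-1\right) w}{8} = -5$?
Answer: $1860$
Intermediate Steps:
$w = 40$ ($w = \left(-8\right) \left(-5\right) = 40$)
$g{\left(D,s \right)} = \frac{D + s}{40 + s}$ ($g{\left(D,s \right)} = \frac{D + s}{s + 40} = \frac{D + s}{40 + s}$)
$N{\left(P,H \right)} = H^{2} \left(- \frac{1}{39} + \frac{P}{39}\right)$ ($N{\left(P,H \right)} = \frac{P - 1}{40 - 1} H H = \frac{-1 + P}{39} H H = \left(- \frac{1}{39} + \frac{P}{39}\right) H H = H \left(- \frac{1}{39} + \frac{P}{39}\right) H = H^{2} \left(- \frac{1}{39} + \frac{P}{39}\right)$)
$\left(\left(-5\right) 14 + N{\left(-12,10 \right)}\right) \left(-18\right) = \left(\left(-5\right) 14 + \frac{10^{2} \left(-1 - 12\right)}{39}\right) \left(-18\right) = \left(-70 + \frac{1}{39} \cdot 100 \left(-13\right)\right) \left(-18\right) = \left(-70 - \frac{100}{3}\right) \left(-18\right) = \left(- \frac{310}{3}\right) \left(-18\right) = 1860$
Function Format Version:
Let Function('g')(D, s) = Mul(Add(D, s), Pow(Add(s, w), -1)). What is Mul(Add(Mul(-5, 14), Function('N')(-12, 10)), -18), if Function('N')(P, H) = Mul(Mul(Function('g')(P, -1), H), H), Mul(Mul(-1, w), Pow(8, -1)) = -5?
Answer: 1860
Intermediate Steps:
w = 40 (w = Mul(-8, -5) = 40)
Function('g')(D, s) = Mul(Pow(Add(40, s), -1), Add(D, s)) (Function('g')(D, s) = Mul(Add(D, s), Pow(Add(s, 40), -1)) = Mul(Add(D, s), Pow(Add(40, s), -1)) = Mul(Pow(Add(40, s), -1), Add(D, s)))
Function('N')(P, H) = Mul(Pow(H, 2), Add(Rational(-1, 39), Mul(Rational(1, 39), P))) (Function('N')(P, H) = Mul(Mul(Mul(Pow(Add(40, -1), -1), Add(P, -1)), H), H) = Mul(Mul(Mul(Pow(39, -1), Add(-1, P)), H), H) = Mul(Mul(Mul(Rational(1, 39), Add(-1, P)), H), H) = Mul(Mul(Add(Rational(-1, 39), Mul(Rational(1, 39), P)), H), H) = Mul(Mul(H, Add(Rational(-1, 39), Mul(Rational(1, 39), P))), H) = Mul(Pow(H, 2), Add(Rational(-1, 39), Mul(Rational(1, 39), P))))
Mul(Add(Mul(-5, 14), Function('N')(-12, 10)), -18) = Mul(Add(Mul(-5, 14), Mul(Rational(1, 39), Pow(10, 2), Add(-1, -12))), -18) = Mul(Add(-70, Mul(Rational(1, 39), 100, -13)), -18) = Mul(Add(-70, Rational(-100, 3)), -18) = Mul(Rational(-310, 3), -18) = 1860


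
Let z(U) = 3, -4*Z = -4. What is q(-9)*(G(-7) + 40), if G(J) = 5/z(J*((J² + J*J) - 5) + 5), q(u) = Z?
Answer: 125/3 ≈ 41.667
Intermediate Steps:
Z = 1 (Z = -¼*(-4) = 1)
q(u) = 1
G(J) = 5/3
q(-9)*(G(-7) + 40) = 1*(5/3 + 40) = 1*(125/3) = 125/3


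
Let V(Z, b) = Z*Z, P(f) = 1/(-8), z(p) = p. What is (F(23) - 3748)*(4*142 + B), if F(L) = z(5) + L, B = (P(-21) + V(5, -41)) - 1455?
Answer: 3207105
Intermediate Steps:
P(f) = -⅛
V(Z, b) = Z²
B = -11441/8 (B = (-⅛ + 5²) - 1455 = (-⅛ + 25) - 1455 = 199/8 - 1455 = -11441/8 ≈ -1430.1)
F(L) = 5 + L
(F(23) - 3748)*(4*142 + B) = ((5 + 23) - 3748)*(4*142 - 11441/8) = (28 - 3748)*(568 - 11441/8) = -3720*(-6897/8) = 3207105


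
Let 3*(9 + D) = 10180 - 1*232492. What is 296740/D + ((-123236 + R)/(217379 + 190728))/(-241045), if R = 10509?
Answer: -29190943975046949/7290655287465095 ≈ -4.0039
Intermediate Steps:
D = -74113 (D = -9 + (10180 - 1*232492)/3 = -9 + (10180 - 232492)/3 = -9 + (⅓)*(-222312) = -9 - 74104 = -74113)
296740/D + ((-123236 + R)/(217379 + 190728))/(-241045) = 296740/(-74113) + ((-123236 + 10509)/(217379 + 190728))/(-241045) = 296740*(-1/74113) - 112727/408107*(-1/241045) = -296740/74113 - 112727*1/408107*(-1/241045) = -296740/74113 - 112727/408107*(-1/241045) = -296740/74113 + 112727/98372151815 = -29190943975046949/7290655287465095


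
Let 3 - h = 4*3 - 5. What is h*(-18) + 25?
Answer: 97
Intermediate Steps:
h = -4 (h = 3 - (4*3 - 5) = 3 - (12 - 5) = 3 - 1*7 = 3 - 7 = -4)
h*(-18) + 25 = -4*(-18) + 25 = 72 + 25 = 97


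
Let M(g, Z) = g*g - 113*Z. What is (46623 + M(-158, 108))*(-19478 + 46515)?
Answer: 1605538171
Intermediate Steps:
M(g, Z) = g**2 - 113*Z
(46623 + M(-158, 108))*(-19478 + 46515) = (46623 + ((-158)**2 - 113*108))*(-19478 + 46515) = (46623 + (24964 - 12204))*27037 = (46623 + 12760)*27037 = 59383*27037 = 1605538171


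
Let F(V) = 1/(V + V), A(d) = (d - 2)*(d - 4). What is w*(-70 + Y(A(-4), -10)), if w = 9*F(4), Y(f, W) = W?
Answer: -90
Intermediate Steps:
A(d) = (-4 + d)*(-2 + d) (A(d) = (-2 + d)*(-4 + d) = (-4 + d)*(-2 + d))
F(V) = 1/(2*V)
w = 9/8 (w = 9*((½)/4) = 9*((½)*(¼)) = 9*(⅛) = 9/8 ≈ 1.1250)
w*(-70 + Y(A(-4), -10)) = 9*(-70 - 10)/8 = (9/8)*(-80) = -90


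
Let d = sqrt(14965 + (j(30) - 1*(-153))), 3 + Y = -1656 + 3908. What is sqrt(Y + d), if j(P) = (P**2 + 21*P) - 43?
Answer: sqrt(2249 + 9*sqrt(205)) ≈ 48.763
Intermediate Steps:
Y = 2249 (Y = -3 + (-1656 + 3908) = -3 + 2252 = 2249)
j(P) = -43 + P**2 + 21*P
d = 9*sqrt(205) (d = sqrt(14965 + ((-43 + 30**2 + 21*30) - 1*(-153))) = sqrt(14965 + ((-43 + 900 + 630) + 153)) = sqrt(14965 + (1487 + 153)) = sqrt(14965 + 1640) = sqrt(16605) = 9*sqrt(205) ≈ 128.86)
sqrt(Y + d) = sqrt(2249 + 9*sqrt(205))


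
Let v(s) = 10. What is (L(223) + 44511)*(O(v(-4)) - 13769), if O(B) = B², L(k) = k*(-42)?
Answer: -480397005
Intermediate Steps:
L(k) = -42*k
(L(223) + 44511)*(O(v(-4)) - 13769) = (-42*223 + 44511)*(10² - 13769) = (-9366 + 44511)*(100 - 13769) = 35145*(-13669) = -480397005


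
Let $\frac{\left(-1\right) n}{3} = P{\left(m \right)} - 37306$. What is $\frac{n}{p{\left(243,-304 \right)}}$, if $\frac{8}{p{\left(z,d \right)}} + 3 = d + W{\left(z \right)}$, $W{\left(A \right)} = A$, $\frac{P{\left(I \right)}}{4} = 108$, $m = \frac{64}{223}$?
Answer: $-884976$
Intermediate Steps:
$m = \frac{64}{223}$ ($m = 64 \cdot \frac{1}{223} = \frac{64}{223} \approx 0.287$)
$P{\left(I \right)} = 432$ ($P{\left(I \right)} = 4 \cdot 108 = 432$)
$n = 110622$ ($n = - 3 \left(432 - 37306\right) = \left(-3\right) \left(-36874\right) = 110622$)
$p{\left(z,d \right)} = \frac{8}{-3 + d + z}$ ($p{\left(z,d \right)} = \frac{8}{-3 + \left(d + z\right)} = \frac{8}{-3 + d + z}$)
$\frac{n}{p{\left(243,-304 \right)}} = \frac{110622}{8 \frac{1}{-3 - 304 + 243}} = \frac{110622}{8 \frac{1}{-64}} = \frac{110622}{8 \left(- \frac{1}{64}\right)} = \frac{110622}{- \frac{1}{8}} = 110622 \left(-8\right) = -884976$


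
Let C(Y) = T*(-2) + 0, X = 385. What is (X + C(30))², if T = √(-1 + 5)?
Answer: 145161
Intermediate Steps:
T = 2 (T = √4 = 2)
C(Y) = -4 (C(Y) = 2*(-2) + 0 = -4 + 0 = -4)
(X + C(30))² = (385 - 4)² = 381² = 145161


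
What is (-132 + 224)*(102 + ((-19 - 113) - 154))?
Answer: -16928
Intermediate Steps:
(-132 + 224)*(102 + ((-19 - 113) - 154)) = 92*(102 + (-132 - 154)) = 92*(102 - 286) = 92*(-184) = -16928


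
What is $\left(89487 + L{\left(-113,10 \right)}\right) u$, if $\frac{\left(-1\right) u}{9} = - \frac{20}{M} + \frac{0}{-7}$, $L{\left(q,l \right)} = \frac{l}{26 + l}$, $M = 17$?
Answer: $\frac{16107710}{17} \approx 9.4751 \cdot 10^{5}$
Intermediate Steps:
$u = \frac{180}{17}$ ($u = - 9 \left(- \frac{20}{17} + \frac{0}{-7}\right) = - 9 \left(\left(-20\right) \frac{1}{17} + 0 \left(- \frac{1}{7}\right)\right) = - 9 \left(- \frac{20}{17} + 0\right) = \left(-9\right) \left(- \frac{20}{17}\right) = \frac{180}{17} \approx 10.588$)
$\left(89487 + L{\left(-113,10 \right)}\right) u = \left(89487 + \frac{10}{26 + 10}\right) \frac{180}{17} = \left(89487 + \frac{10}{36}\right) \frac{180}{17} = \left(89487 + 10 \cdot \frac{1}{36}\right) \frac{180}{17} = \left(89487 + \frac{5}{18}\right) \frac{180}{17} = \frac{1610771}{18} \cdot \frac{180}{17} = \frac{16107710}{17}$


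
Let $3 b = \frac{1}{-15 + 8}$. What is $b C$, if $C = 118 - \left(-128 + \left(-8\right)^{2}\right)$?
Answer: $- \frac{26}{3} \approx -8.6667$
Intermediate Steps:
$C = 182$ ($C = 118 - \left(-128 + 64\right) = 118 - -64 = 118 + 64 = 182$)
$b = - \frac{1}{21}$ ($b = \frac{1}{3 \left(-15 + 8\right)} = \frac{1}{3 \left(-7\right)} = \frac{1}{3} \left(- \frac{1}{7}\right) = - \frac{1}{21} \approx -0.047619$)
$b C = \left(- \frac{1}{21}\right) 182 = - \frac{26}{3}$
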